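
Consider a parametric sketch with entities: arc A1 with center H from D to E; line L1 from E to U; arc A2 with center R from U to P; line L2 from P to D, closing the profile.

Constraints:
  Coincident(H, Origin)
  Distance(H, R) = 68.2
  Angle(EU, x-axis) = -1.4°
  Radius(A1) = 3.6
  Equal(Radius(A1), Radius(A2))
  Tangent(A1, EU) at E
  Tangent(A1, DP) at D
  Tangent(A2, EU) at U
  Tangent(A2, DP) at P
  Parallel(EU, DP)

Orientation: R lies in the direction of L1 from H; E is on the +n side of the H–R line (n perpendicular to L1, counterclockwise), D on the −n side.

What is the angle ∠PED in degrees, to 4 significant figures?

83.97°

The slot axis is L1's direction at -1.4°, so u = (cos -1.4°, sin -1.4°) = (0.9997, -0.02443) and n = (−sin -1.4°, cos -1.4°) = (0.02443, 0.9997). H is at the origin and R lies 68.2 along u from H, so R = 68.2·u = (68.18, -1.666). Tangency of A1 to both parallel lines with radius 3.6 puts E and D at H ± 3.6·n: E = (0.08796, 3.599), D = (-0.08796, -3.599). Equal radii place U and P the same way about R: U = R + 3.6·n = (68.27, 1.933), P = R − 3.6·n = (68.09, -5.265). Then cos ∠PED = EP·ED / (|EP||ED|), giving 83.97°.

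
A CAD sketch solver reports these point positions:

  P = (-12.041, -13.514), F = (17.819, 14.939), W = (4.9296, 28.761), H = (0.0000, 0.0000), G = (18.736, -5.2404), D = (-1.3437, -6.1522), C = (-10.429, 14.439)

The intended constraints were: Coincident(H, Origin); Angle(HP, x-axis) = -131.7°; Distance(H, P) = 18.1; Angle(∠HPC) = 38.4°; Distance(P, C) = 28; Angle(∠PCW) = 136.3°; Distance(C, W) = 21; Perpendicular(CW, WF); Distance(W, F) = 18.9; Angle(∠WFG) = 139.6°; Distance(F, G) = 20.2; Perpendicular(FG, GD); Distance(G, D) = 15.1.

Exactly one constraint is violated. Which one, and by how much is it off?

Distance(G, D) = 15.1 — off by 5.00.

H = (0.00, 0.00) ✓; HP at -131.7° ✓; |HP| = 18.10 ✓; ∠HPC = 38.40° ✓; |PC| = 28.00 ✓; ∠PCW = 136.3° ✓; |CW| = 21.00 ✓; ∠(CW, WF) = 90.00° ✓; |WF| = 18.90 ✓; ∠WFG = 139.6° ✓; |FG| = 20.20 ✓; ∠(FG, GD) = 90.00° ✓; |GD| = 20.10 ✗.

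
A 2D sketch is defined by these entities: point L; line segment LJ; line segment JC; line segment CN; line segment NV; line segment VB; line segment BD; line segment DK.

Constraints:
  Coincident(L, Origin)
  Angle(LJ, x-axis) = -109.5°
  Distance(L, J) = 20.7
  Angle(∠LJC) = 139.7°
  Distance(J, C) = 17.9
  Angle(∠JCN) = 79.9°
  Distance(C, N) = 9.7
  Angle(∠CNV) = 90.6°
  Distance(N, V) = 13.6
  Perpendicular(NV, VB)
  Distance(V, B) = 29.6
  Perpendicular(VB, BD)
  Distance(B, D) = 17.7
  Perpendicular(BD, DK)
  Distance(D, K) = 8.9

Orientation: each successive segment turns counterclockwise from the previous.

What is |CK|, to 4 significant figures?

11.70

L is at the origin; LJ runs at -109.5° with length 20.7, so J = (-6.910, -19.51). ∠LJC = 139.7° gives JC at -69.20° from the x-axis; with |JC| = 17.9, C = (-0.5534, -36.25). ∠JCN = 79.9° gives CN at 30.90° from the x-axis; with |CN| = 9.7, N = (7.770, -31.26). ∠CNV = 90.6° gives NV at 120.3° from the x-axis; with |NV| = 13.6, V = (0.9083, -19.52). NV is perpendicular to VB, so VB runs at -149.7°; with |VB| = 29.6, B = (-24.65, -34.46). VB ⟂ BD, so BD runs at -59.70°; with |BD| = 17.7, D = (-15.72, -49.74). BD ⟂ DK, so DK runs at 30.30°; with |DK| = 8.9, K = (-8.034, -45.25). Then |CK| = |K − C| = 11.70.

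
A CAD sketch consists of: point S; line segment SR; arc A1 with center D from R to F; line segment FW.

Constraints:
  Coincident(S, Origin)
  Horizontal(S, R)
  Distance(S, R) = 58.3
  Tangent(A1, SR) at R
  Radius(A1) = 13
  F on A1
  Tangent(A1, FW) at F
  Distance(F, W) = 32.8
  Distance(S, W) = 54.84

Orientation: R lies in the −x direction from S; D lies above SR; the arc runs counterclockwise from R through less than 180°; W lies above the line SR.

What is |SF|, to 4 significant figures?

46.77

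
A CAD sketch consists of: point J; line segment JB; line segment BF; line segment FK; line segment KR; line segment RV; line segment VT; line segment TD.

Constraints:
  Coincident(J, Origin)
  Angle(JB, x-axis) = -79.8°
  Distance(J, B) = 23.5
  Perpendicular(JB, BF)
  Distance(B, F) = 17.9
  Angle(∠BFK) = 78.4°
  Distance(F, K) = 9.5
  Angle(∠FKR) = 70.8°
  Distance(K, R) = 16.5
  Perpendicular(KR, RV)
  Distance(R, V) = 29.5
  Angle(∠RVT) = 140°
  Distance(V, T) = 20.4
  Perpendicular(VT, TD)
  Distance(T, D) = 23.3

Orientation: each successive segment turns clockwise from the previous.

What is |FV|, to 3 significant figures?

24.5

∠FKR = 70.8° gives KR at -20.6° from the x-axis; with |KR| = 16.5, R = (2.22, -22.6). KR is perpendicular to RV, so RV runs at -111°; with |RV| = 29.5, V = (-8.16, -50.2). Then |FV| = |V − F| = 24.5.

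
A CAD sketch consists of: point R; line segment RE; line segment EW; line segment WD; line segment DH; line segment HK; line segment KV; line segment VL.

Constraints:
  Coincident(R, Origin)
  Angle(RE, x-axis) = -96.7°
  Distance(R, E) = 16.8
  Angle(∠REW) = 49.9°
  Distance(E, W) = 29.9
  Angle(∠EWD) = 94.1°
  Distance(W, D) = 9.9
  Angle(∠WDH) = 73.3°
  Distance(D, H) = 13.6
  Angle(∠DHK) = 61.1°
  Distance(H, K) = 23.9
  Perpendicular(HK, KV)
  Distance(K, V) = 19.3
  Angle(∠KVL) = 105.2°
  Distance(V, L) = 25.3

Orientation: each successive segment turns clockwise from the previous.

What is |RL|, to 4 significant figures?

28.11

R is at the origin; RE runs at -96.7° with length 16.8, so E = (-1.960, -16.69). ∠REW = 49.9° gives EW at 133.2° from the x-axis; with |EW| = 29.9, W = (-22.43, 5.111). ∠EWD = 94.1° gives WD at 47.30° from the x-axis; with |WD| = 9.9, D = (-15.71, 12.39). ∠WDH = 73.3° gives DH at -59.40° from the x-axis; with |DH| = 13.6, H = (-8.791, 0.6805). ∠DHK = 61.1° gives HK at -178.3° from the x-axis; with |HK| = 23.9, K = (-32.68, -0.02857). The perpendicularity gives KV at right angles to HK, so KV runs at 91.70°; with |KV| = 19.3, V = (-33.25, 19.26). ∠KVL = 105.2° gives VL at 16.90° from the x-axis; with |VL| = 25.3, L = (-9.046, 26.62). Then |RL| = |L − R| = 28.11.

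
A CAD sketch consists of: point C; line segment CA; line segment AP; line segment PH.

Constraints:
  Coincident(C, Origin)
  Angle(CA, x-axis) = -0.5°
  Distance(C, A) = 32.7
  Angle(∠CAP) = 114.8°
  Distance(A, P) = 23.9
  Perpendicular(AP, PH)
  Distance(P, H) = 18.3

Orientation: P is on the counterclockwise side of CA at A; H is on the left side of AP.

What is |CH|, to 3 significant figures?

39.3

C is at the origin; CA runs at -0.5° with length 32.7, so A = 32.7·(cos -0.5°, sin -0.5°) = (32.7, -0.285). ∠CAP = 114.8°, so AP runs at -0.5° + (180° − 114.8°) = 64.7° from the x-axis; with |AP| = 23.9, P = A + 23.9·(cos 64.7°, sin 64.7°) = (42.9, 21.3). The perpendicularity gives PH at right angles to AP; with |PH| = 18.3 on the left of AP, H = P + 18.3·(-0.904, 0.427) = (26.4, 29.1). Then |CH| = |H − C| = 39.3.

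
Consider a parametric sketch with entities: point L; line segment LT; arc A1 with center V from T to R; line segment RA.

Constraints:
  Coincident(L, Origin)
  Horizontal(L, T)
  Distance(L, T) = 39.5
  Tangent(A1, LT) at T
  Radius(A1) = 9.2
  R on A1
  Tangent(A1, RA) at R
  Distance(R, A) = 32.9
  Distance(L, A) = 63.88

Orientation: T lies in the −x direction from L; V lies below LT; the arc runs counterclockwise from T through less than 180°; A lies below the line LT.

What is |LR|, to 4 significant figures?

49.60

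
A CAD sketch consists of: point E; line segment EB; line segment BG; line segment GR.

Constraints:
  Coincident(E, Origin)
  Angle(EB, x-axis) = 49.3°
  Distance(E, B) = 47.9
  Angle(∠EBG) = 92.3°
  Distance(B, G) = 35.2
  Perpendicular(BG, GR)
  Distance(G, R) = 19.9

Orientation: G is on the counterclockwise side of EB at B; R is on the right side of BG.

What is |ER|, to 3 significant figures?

77.3

∠EBG = 92.3°, so BG runs at 49.3° + (180° − 92.3°) = 137° from the x-axis; with |BG| = 35.2, G = B + 35.2·(cos 137°, sin 137°) = (5.49, 60.3). BG ⟂ GR; with |GR| = 19.9 on the right of BG, R = G + 19.9·(0.682, 0.731) = (19.1, 74.9). Then |ER| = |R − E| = 77.3.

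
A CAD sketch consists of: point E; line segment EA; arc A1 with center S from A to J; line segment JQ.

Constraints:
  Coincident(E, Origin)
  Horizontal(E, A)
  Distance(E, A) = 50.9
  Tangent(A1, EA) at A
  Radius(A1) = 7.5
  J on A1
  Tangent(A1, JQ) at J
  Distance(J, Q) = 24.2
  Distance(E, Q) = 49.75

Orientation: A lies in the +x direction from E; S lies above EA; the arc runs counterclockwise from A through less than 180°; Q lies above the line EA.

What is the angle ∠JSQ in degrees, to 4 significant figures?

72.78°

E is at the origin; EA is horizontal with |EA| = 50.9 and A on the +x side, so A = (50.90, 0.000). A1 meets EA tangentially, so SA is at right angles to EA, so S = A + (0, 7.5) = (50.90, 7.500). Since SJ ⟂ JQ (tangency), |SQ| = √(7.5² + 24.2²) = 25.34 regardless of where J sits on A1. So Q lies on both circle(E, 49.75) and circle(S, 25.34); the above-EA intersection is Q = (39.57, 30.16). J is the foot of the tangent from Q: J = (56.31, 12.69).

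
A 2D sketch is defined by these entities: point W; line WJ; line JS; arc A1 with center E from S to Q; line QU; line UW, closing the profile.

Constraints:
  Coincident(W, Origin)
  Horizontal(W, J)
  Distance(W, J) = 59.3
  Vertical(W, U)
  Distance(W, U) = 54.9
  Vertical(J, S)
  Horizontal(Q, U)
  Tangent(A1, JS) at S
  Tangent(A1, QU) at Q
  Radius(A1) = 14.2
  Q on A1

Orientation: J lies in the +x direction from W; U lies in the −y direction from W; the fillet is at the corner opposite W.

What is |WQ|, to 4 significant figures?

71.05

The virtual corner opposite W is at (59.30, -54.90). The tangent condition forces ES to be normal to JS and A1 meets QU tangentially, so EQ is at right angles to QU, with radius 14.2, so the center E sits 14.2 in from both sides at E = (45.10, -40.70). That places the tangent points at S = (59.30, -40.70) on JS and Q = (45.10, -54.90) on QU. Then |WQ| = |Q − W| = 71.05.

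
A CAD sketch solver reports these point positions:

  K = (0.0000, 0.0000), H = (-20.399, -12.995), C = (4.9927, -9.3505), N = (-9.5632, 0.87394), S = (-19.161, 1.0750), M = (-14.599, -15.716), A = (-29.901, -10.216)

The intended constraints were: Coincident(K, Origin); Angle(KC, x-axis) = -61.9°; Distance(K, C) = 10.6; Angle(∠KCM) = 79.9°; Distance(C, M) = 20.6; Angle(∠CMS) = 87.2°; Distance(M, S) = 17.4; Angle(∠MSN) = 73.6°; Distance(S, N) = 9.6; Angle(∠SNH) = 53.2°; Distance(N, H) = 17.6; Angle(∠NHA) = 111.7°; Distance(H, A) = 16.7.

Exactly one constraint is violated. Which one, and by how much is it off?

Distance(H, A) = 16.7 — off by 6.80.

K = (0.00, 0.00) ✓; KC at -61.90° ✓; |KC| = 10.60 ✓; ∠KCM = 79.90° ✓; |CM| = 20.60 ✓; ∠CMS = 87.20° ✓; |MS| = 17.40 ✓; ∠MSN = 73.60° ✓; |SN| = 9.600 ✓; ∠SNH = 53.20° ✓; |NH| = 17.60 ✓; ∠NHA = 111.7° ✓; |HA| = 9.900 ✗.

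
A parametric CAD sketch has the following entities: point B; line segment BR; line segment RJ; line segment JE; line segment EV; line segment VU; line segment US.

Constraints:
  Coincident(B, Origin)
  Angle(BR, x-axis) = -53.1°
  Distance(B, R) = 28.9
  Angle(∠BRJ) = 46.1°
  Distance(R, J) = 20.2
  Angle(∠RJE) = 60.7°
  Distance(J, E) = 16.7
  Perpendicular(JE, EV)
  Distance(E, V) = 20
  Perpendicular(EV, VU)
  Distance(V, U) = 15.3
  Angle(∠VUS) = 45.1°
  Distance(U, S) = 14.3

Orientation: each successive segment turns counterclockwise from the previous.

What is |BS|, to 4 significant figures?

21.03

B is at the origin; BR runs at -53.1° with length 28.9, so R = (17.35, -23.11). ∠BRJ = 46.1° gives RJ at 80.80° from the x-axis; with |RJ| = 20.2, J = (20.58, -3.171). ∠RJE = 60.7° gives JE at -159.9° from the x-axis; with |JE| = 16.7, E = (4.899, -8.910). JE ⟂ EV, so EV runs at -69.90°; with |EV| = 20.0, V = (11.77, -27.69). The perpendicularity gives VU at right angles to EV, so VU runs at 20.10°; with |VU| = 15.3, U = (26.14, -22.43). ∠VUS = 45.1° gives US at 155.0° from the x-axis; with |US| = 14.3, S = (13.18, -16.39). Then |BS| = |S − B| = 21.03.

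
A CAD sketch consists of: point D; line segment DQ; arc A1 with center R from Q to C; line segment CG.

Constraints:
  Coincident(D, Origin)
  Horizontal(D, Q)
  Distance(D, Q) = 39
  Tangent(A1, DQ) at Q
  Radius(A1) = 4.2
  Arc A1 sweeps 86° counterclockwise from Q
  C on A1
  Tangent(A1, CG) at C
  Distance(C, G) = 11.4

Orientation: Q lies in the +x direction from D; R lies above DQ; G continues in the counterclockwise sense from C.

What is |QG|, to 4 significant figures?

16.07

On A1, Q sits at bearing -90° from R; an 86° counterclockwise sweep puts C at bearing -4°, so C = R + 4.2·(cos -4°, sin -4°) = (43.19, 3.907). Since A1 is tangent to CG there, RC ⟂ CG, so CG runs along (−sin -4°, cos -4°); with |CG| = 11.4, G = (43.98, 15.28). Then |QG| = |G − Q| = 16.07.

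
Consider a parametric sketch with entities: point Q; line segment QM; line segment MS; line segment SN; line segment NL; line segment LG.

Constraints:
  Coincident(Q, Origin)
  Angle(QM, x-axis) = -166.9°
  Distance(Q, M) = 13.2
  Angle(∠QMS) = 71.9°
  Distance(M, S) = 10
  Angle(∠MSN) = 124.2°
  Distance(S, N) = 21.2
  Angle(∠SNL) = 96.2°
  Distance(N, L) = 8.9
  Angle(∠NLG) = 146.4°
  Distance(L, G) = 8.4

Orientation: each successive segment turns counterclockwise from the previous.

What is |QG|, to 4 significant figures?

12.06

Q is at the origin; QM runs at -166.9° with length 13.2, so M = (-12.86, -2.992). ∠QMS = 71.9° gives MS at -58.80° from the x-axis; with |MS| = 10.0, S = (-7.676, -11.55). ∠MSN = 124.2° gives SN at -3.000° from the x-axis; with |SN| = 21.2, N = (13.49, -12.65). ∠SNL = 96.2° gives NL at 80.80° from the x-axis; with |NL| = 8.9, L = (14.92, -3.869). ∠NLG = 146.4° gives LG at 114.4° from the x-axis; with |LG| = 8.4, G = (11.45, 3.780). Then |QG| = |G − Q| = 12.06.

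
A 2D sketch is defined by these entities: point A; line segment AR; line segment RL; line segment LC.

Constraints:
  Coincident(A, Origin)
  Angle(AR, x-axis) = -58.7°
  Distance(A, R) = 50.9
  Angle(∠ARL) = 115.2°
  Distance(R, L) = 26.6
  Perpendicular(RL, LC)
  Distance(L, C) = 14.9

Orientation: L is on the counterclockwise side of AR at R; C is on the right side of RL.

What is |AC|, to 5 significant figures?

77.755

∠ARL = 115.2°, so RL runs at -58.7° + (180° − 115.2°) = 6.1000° from the x-axis; with |RL| = 26.6, L = R + 26.6·(cos 6.1000°, sin 6.1000°) = (52.893, -40.665). RL is perpendicular to LC; with |LC| = 14.9 on the right of RL, C = L + 14.9·(0.10626, -0.99434) = (54.476, -55.481). Then |AC| = |C − A| = 77.755.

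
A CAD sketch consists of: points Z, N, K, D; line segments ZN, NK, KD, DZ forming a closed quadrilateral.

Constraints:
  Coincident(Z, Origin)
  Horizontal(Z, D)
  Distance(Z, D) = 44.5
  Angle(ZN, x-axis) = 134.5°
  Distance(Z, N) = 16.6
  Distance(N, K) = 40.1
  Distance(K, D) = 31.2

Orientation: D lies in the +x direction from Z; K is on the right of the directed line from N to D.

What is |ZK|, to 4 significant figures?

23.52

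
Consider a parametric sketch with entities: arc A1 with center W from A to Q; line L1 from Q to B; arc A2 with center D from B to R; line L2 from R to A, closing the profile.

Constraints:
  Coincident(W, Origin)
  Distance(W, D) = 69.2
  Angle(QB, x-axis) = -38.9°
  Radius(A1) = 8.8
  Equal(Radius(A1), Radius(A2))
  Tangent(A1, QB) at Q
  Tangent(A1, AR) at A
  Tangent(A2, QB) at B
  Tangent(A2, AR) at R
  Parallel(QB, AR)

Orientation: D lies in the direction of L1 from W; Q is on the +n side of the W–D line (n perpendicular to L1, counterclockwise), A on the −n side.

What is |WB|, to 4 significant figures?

69.76

The slot axis is L1's direction at -38.9°, so u = (cos -38.9°, sin -38.9°) = (0.7782, -0.6280) and n = (−sin -38.9°, cos -38.9°) = (0.6280, 0.7782). W is at the origin and D lies 69.2 along u from W, so D = 69.2·u = (53.85, -43.46). Tangency of A1 to both parallel lines with radius 8.8 puts Q and A at W ± 8.8·n: Q = (5.526, 6.849), A = (-5.526, -6.849). Equal radii place B and R the same way about D: B = D + 8.8·n = (59.38, -36.61), R = D − 8.8·n = (48.33, -50.30). Then |WB| = |B − W| = 69.76.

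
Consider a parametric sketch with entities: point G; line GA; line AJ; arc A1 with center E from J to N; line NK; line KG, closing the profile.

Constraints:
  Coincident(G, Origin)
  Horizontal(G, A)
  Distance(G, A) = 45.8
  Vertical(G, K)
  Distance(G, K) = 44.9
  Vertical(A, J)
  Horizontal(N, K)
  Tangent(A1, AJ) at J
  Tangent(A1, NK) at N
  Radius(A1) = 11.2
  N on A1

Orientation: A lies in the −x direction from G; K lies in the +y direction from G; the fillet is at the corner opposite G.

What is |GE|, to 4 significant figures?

48.30

G is at the origin; GA is horizontal with |GA| = 45.8 and A on the −x side, so A = (-45.80, 0.000). G and K share the same x with |GK| = 44.9 and K on the +y side, so K = (0.000, 44.90). The virtual corner opposite G is at (-45.80, 44.90). Since A1 is tangent to AJ there, EJ ⟂ AJ and A1 meets NK tangentially, so EN is at right angles to NK, with radius 11.2, so the center E sits 11.2 in from both sides at E = (-34.60, 33.70). Then |GE| = |E − G| = 48.30.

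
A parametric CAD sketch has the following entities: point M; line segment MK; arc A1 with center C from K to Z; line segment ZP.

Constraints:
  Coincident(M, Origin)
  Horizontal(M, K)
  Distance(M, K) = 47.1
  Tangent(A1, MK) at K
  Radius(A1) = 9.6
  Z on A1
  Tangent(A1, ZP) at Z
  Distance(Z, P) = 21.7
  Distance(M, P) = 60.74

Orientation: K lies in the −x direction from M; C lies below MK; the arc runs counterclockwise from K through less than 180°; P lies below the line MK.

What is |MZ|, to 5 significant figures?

57.658

M is at the origin; M and K share the same y with |MK| = 47.1 and K on the −x side, so K = (-47.100, 0.0000). Since A1 is tangent to MK there, CK ⟂ MK, so C = K + (0, -9.6) = (-47.100, -9.6000). Since CZ ⟂ ZP (tangency), |CP| = √(9.6² + 21.7²) = 23.729 regardless of where Z sits on A1. So P lies on both circle(M, 60.74) and circle(C, 23.729); the below-MK intersection is P = (-50.988, -33.008). Z is the foot of the tangent from P: Z = (-56.397, -11.993).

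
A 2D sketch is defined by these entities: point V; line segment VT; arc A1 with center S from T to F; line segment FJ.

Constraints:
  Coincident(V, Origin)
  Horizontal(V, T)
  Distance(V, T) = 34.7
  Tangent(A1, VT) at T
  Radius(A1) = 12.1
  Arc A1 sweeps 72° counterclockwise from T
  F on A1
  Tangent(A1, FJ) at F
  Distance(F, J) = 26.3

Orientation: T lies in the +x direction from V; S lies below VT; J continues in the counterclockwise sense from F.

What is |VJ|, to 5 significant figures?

36.616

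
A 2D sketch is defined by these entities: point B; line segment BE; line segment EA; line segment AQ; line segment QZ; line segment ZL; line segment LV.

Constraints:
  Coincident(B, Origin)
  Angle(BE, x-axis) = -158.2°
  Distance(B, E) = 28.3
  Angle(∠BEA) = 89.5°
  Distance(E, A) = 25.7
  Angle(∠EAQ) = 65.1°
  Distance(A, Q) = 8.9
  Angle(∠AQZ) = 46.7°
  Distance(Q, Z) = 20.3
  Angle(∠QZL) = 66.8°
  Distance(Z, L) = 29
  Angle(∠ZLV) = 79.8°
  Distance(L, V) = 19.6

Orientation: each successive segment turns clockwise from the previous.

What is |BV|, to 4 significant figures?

43.65

B is at the origin; BE runs at -158.2° with length 28.3, so E = (-26.28, -10.51). ∠BEA = 89.5° gives EA at 111.3° from the x-axis; with |EA| = 25.7, A = (-35.61, 13.43). ∠EAQ = 65.1° gives AQ at -3.600° from the x-axis; with |AQ| = 8.9, Q = (-26.73, 12.88). ∠AQZ = 46.7° gives QZ at -136.9° from the x-axis; with |QZ| = 20.3, Z = (-41.55, -0.9945). ∠QZL = 66.8° gives ZL at 109.9° from the x-axis; with |ZL| = 29.0, L = (-51.42, 26.27). ∠ZLV = 79.8° gives LV at 9.700° from the x-axis; with |LV| = 19.6, V = (-32.10, 29.58). Then |BV| = |V − B| = 43.65.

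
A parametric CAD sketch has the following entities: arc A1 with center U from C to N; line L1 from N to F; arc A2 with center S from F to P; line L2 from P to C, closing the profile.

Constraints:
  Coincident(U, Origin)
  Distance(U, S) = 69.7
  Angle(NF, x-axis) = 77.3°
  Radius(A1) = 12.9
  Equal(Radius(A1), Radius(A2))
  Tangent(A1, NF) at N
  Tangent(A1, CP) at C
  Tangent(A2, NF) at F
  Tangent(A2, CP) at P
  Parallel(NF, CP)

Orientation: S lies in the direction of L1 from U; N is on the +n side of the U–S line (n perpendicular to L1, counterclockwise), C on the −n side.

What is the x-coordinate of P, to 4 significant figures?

27.91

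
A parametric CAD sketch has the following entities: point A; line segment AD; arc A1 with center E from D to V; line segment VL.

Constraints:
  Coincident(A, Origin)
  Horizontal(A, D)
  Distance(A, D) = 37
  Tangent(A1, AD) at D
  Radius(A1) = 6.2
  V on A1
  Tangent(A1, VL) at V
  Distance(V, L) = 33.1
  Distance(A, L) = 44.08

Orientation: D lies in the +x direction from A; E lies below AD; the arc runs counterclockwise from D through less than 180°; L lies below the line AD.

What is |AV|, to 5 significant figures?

31.327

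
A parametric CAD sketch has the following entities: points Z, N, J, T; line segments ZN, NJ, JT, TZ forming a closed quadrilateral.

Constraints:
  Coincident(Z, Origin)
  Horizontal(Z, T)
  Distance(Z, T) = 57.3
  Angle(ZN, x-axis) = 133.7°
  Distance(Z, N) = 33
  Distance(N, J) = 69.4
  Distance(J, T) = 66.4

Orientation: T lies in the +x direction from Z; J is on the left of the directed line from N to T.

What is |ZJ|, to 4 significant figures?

71.55

Checks: |NJ| = 69.40 ✓; |JT| = 66.40 ✓.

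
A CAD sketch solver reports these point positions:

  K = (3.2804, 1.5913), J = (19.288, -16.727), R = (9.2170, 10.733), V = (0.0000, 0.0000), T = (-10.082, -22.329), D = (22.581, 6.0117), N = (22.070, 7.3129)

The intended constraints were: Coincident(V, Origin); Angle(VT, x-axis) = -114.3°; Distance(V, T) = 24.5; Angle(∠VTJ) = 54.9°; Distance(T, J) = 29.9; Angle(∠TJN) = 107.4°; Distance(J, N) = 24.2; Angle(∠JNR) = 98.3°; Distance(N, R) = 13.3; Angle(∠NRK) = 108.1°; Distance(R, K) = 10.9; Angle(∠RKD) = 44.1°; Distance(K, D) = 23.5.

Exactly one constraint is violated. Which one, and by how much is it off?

Distance(K, D) = 23.5 — off by 3.70.

V = (0.00, 0.00) ✓; VT at -114.3° ✓; |VT| = 24.50 ✓; ∠VTJ = 54.90° ✓; |TJ| = 29.90 ✓; ∠TJN = 107.4° ✓; |JN| = 24.20 ✓; ∠JNR = 98.30° ✓; |NR| = 13.30 ✓; ∠NRK = 108.1° ✓; |RK| = 10.90 ✓; ∠RKD = 44.10° ✓; |KD| = 19.80 ✗.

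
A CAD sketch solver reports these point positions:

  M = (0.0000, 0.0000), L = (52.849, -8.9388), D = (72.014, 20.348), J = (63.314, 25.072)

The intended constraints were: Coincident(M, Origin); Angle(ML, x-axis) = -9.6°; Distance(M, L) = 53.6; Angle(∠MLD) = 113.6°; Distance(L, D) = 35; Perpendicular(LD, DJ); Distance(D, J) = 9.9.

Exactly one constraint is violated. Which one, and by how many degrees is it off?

Perpendicular(LD, DJ) — off by 4.70°.

M = (0.00, 0.00) ✓; ML at -9.600° ✓; |ML| = 53.60 ✓; ∠MLD = 113.6° ✓; |LD| = 35.00 ✓; ∠(LD, DJ) = 94.70° ✗; |DJ| = 9.900 ✓.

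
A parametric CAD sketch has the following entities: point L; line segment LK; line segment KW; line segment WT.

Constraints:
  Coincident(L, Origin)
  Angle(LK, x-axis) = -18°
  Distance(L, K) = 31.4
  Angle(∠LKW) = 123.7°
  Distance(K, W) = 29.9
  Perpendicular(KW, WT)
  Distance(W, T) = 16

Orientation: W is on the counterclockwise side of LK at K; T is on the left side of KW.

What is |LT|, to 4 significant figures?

48.39

∠LKW = 123.7°, so KW runs at -18.0° + (180° − 123.7°) = 38.30° from the x-axis; with |KW| = 29.9, W = K + 29.9·(cos 38.30°, sin 38.30°) = (53.33, 8.828). KW ⟂ WT; with |WT| = 16.0 on the left of KW, T = W + 16.0·(-0.6198, 0.7848) = (43.41, 21.38). Then |LT| = |T − L| = 48.39.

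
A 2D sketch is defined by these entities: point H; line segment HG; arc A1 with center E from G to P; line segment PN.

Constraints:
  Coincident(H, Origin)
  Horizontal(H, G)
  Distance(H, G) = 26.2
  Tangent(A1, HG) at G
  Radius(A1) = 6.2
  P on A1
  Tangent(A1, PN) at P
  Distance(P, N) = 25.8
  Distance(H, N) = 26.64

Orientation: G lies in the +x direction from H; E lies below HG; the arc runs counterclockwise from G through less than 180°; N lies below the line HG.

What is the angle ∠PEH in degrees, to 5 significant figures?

16.713°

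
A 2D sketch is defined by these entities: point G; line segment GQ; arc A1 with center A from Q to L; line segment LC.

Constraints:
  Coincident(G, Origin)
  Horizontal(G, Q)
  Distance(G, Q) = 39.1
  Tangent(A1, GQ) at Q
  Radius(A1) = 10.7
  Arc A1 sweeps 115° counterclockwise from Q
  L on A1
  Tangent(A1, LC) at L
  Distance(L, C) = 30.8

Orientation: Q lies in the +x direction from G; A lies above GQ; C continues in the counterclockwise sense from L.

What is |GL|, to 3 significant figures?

51.1

G is at the origin; G and Q share the same y with |GQ| = 39.1 and Q on the +x side, so Q = (39.1, 0.00). A1 meets GQ tangentially, so AQ is at right angles to GQ, so A = Q + (0, 10.7) = (39.1, 10.7). On A1, Q sits at bearing -90° from A; a 115° counterclockwise sweep puts L at bearing 25°, so L = A + 10.7·(cos 25°, sin 25°) = (48.8, 15.2). Then |GL| = |L − G| = 51.1.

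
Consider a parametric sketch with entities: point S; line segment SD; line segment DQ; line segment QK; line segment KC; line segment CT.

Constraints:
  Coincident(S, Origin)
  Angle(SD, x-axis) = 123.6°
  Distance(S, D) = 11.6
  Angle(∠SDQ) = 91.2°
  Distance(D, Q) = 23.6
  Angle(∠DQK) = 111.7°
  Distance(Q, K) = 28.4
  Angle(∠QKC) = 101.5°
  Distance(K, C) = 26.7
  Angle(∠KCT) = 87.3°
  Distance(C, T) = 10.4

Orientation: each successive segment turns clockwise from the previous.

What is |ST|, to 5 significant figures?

21.526

S is at the origin; SD runs at 123.6° with length 11.6, so D = (-6.4193, 9.6619). ∠SDQ = 91.2° gives DQ at 34.800° from the x-axis; with |DQ| = 23.6, Q = (12.960, 23.131). ∠DQK = 111.7° gives QK at -33.500° from the x-axis; with |QK| = 28.4, K = (36.642, 7.4557). ∠QKC = 101.5° gives KC at -112.00° from the x-axis; with |KC| = 26.7, C = (26.640, -17.300). ∠KCT = 87.3° gives CT at 155.30° from the x-axis; with |CT| = 10.4, T = (17.192, -12.954). Then |ST| = |T − S| = 21.526.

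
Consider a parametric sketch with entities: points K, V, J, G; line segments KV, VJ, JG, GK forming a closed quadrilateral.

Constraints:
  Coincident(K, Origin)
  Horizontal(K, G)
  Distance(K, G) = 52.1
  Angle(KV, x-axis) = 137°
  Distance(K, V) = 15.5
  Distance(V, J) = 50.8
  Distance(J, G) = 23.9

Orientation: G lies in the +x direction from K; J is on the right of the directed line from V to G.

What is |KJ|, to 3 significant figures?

35.9

Checks: |VJ| = 50.80 ✓; |JG| = 23.90 ✓.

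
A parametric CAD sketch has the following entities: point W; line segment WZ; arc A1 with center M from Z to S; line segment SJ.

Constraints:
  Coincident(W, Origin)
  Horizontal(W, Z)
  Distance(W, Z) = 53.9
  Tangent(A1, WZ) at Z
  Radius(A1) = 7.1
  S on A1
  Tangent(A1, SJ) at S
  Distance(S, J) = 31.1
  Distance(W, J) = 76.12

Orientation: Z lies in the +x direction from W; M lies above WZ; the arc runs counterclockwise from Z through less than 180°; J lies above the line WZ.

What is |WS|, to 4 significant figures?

61.13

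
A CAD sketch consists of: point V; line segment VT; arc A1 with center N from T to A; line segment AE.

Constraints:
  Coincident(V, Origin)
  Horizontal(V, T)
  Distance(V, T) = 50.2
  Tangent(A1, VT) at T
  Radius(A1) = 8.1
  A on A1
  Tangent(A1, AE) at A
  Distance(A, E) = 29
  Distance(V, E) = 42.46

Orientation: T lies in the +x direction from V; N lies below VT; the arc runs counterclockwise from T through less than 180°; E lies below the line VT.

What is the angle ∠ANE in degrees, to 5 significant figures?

74.394°

Checks: ∠(NT, TV) = 90.00° ✓; |NT| = 8.100 ✓; |NA| = 8.100 ✓; ∠(NA, AE) = 90.00° ✓; |AE| = 29.00 ✓; |VE| = 42.46 ✓.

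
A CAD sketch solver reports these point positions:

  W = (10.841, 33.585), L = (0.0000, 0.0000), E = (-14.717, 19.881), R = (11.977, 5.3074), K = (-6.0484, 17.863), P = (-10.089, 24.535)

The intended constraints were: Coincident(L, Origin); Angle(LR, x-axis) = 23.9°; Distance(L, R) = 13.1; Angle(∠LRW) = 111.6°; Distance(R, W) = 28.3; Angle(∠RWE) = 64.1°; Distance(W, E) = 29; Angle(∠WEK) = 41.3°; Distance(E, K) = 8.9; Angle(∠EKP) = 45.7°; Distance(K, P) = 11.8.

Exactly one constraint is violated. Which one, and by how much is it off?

Distance(K, P) = 11.8 — off by 4.00.

L = (0.00, 0.00) ✓; LR at 23.90° ✓; |LR| = 13.10 ✓; ∠LRW = 111.6° ✓; |RW| = 28.30 ✓; ∠RWE = 64.10° ✓; |WE| = 29.00 ✓; ∠WEK = 41.30° ✓; |EK| = 8.900 ✓; ∠EKP = 45.70° ✓; |KP| = 7.800 ✗.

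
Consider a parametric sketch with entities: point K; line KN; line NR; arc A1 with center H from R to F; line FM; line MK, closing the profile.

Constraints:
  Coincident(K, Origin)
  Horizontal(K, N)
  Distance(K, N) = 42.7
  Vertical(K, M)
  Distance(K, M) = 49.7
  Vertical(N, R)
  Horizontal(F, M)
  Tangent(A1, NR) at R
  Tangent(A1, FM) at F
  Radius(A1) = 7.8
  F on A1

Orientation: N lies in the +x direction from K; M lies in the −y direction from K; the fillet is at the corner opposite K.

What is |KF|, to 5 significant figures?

60.730

The virtual corner opposite K is at (42.700, -49.700). Since A1 is tangent to NR there, HR ⟂ NR and the tangent condition forces HF to be normal to FM, with radius 7.8, so the center H sits 7.8 in from both sides at H = (34.900, -41.900). That places the tangent points at R = (42.700, -41.900) on NR and F = (34.900, -49.700) on FM. Then |KF| = |F − K| = 60.730.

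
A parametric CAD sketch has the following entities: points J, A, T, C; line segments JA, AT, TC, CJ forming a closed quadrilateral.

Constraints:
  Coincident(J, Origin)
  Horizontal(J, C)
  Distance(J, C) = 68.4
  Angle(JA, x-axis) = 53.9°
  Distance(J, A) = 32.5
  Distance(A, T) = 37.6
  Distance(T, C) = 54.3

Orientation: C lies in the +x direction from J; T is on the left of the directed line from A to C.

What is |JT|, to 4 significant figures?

69.57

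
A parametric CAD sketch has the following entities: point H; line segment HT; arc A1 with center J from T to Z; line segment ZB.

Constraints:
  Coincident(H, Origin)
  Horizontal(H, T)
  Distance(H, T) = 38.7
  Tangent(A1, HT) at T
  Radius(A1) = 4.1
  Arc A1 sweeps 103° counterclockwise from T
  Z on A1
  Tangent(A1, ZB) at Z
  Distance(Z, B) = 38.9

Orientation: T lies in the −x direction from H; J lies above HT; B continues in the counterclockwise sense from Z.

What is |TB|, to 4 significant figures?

43.19

H is at the origin; H and T share the same y with |HT| = 38.7 and T on the −x side, so T = (-38.70, 0.000). Since A1 is tangent to HT there, JT ⟂ HT, so J = T + (0, 4.1) = (-38.70, 4.100). On A1, T sits at bearing -90° from J; a 103° counterclockwise sweep puts Z at bearing 13°, so Z = J + 4.1·(cos 13°, sin 13°) = (-34.71, 5.022). The tangent condition forces JZ to be normal to ZB, so ZB runs along (−sin 13°, cos 13°); with |ZB| = 38.9, B = (-43.46, 42.93). Then |TB| = |B − T| = 43.19.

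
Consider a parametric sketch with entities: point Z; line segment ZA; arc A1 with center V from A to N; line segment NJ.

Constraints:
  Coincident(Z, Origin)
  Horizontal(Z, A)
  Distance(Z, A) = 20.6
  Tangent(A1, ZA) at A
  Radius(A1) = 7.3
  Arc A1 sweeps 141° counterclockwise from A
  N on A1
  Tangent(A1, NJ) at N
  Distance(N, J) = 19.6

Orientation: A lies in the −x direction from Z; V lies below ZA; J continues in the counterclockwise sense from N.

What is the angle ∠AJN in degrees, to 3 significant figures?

28.2°

Z is at the origin; ZA is horizontal with |ZA| = 20.6 and A on the −x side, so A = (-20.6, 0.00). Tangency of A1 to ZA means the radius VA is perpendicular to ZA, so V = A + (0, -7.3) = (-20.6, -7.30). On A1, A sits at bearing 90° from V; a 141° counterclockwise sweep puts N at bearing 231°, so N = V + 7.3·(cos 231°, sin 231°) = (-25.2, -13.0). The tangent condition forces VN to be normal to NJ, so NJ runs along (−sin 231°, cos 231°); with |NJ| = 19.6, J = (-9.96, -25.3). Then cos ∠AJN = JA·JN / (|JA||JN|), giving 28.2°.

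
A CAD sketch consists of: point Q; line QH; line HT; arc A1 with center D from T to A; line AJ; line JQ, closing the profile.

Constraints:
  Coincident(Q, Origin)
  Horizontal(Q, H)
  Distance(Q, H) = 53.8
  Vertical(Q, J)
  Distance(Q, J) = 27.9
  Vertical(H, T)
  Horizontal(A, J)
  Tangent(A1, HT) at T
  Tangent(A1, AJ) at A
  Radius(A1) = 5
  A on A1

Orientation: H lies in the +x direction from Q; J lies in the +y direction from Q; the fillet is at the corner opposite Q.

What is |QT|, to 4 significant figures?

58.47

Q is at the origin; Q and H share the same y with |QH| = 53.8 and H on the +x side, so H = (53.80, 0.000). QJ is vertical with |QJ| = 27.9 and J on the +y side, so J = (0.000, 27.90). The virtual corner opposite Q is at (53.80, 27.90). Tangency of A1 to HT means the radius DT is perpendicular to HT and tangency of A1 to AJ means the radius DA is perpendicular to AJ, with radius 5.0, so the center D sits 5.0 in from both sides at D = (48.80, 22.90). That places the tangent points at T = (53.80, 22.90) on HT and A = (48.80, 27.90) on AJ. Then |QT| = |T − Q| = 58.47.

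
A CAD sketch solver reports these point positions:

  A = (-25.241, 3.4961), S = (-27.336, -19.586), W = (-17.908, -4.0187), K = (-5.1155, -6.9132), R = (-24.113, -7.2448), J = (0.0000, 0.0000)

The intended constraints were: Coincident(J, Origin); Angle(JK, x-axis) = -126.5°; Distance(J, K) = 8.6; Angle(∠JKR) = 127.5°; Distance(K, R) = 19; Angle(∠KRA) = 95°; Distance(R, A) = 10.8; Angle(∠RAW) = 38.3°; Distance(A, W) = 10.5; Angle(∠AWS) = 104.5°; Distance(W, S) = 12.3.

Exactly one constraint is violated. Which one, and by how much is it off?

Distance(W, S) = 12.3 — off by 5.90.

J = (0.00, 0.00) ✓; JK at -126.5° ✓; |JK| = 8.600 ✓; ∠JKR = 127.5° ✓; |KR| = 19.00 ✓; ∠KRA = 95.00° ✓; |RA| = 10.80 ✓; ∠RAW = 38.30° ✓; |AW| = 10.50 ✓; ∠AWS = 104.5° ✓; |WS| = 18.20 ✗.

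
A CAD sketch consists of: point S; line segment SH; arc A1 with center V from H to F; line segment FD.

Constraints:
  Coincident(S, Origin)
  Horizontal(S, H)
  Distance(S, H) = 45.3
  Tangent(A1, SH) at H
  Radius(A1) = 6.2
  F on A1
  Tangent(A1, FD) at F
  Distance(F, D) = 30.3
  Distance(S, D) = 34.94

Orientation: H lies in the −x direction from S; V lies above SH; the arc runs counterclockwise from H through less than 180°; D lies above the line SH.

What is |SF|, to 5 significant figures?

40.391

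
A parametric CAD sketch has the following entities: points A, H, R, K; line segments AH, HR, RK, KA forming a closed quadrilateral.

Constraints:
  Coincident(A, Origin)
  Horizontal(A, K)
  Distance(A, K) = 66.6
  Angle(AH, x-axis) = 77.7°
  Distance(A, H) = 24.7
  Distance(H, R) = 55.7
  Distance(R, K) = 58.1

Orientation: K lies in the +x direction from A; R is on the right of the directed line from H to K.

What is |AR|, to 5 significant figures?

34.767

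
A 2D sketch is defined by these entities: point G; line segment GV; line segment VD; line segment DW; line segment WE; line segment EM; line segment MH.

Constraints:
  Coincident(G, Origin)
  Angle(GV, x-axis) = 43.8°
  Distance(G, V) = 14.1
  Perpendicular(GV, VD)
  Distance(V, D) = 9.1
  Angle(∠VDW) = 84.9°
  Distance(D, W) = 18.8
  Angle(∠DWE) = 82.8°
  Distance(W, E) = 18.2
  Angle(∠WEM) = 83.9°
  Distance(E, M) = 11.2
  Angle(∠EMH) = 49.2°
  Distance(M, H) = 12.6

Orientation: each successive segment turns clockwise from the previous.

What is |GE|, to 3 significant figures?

10.4

G is at the origin; GV runs at 43.8° with length 14.1, so V = (10.2, 9.76). GV is perpendicular to VD, so VD runs at -46.2°; with |VD| = 9.1, D = (16.5, 3.19). ∠VDW = 84.9° gives DW at -141° from the x-axis; with |DW| = 18.8, W = (1.80, -8.56). ∠DWE = 82.8° gives WE at 122° from the x-axis; with |WE| = 18.2, E = (-7.71, 6.95). Then |GE| = |E − G| = 10.4.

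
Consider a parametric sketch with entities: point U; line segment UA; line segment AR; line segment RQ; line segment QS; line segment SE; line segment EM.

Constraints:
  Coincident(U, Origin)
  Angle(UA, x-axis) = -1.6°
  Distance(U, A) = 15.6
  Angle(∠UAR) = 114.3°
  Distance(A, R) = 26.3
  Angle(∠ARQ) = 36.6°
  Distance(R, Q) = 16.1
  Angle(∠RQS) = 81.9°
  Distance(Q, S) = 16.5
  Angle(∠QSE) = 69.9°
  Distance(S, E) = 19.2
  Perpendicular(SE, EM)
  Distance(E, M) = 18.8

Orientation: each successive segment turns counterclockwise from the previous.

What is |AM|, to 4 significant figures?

29.34

U is at the origin; UA runs at -1.6° with length 15.6, so A = (15.59, -0.4356). ∠UAR = 114.3° gives AR at 64.10° from the x-axis; with |AR| = 26.3, R = (27.08, 23.22). ∠ARQ = 36.6° gives RQ at -152.5° from the x-axis; with |RQ| = 16.1, Q = (12.80, 15.79). ∠RQS = 81.9° gives QS at -54.40° from the x-axis; with |QS| = 16.5, S = (22.41, 2.372). ∠QSE = 69.9° gives SE at 55.70° from the x-axis; with |SE| = 19.2, E = (33.23, 18.23). SE ⟂ EM, so EM runs at 145.7°; with |EM| = 18.8, M = (17.70, 28.83). Then |AM| = |M − A| = 29.34.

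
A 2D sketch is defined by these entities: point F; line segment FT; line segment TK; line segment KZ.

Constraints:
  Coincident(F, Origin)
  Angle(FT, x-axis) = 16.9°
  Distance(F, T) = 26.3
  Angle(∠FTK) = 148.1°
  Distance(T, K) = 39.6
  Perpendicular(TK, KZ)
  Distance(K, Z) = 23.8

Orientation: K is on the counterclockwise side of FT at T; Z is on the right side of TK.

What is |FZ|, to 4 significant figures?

72.50

∠FTK = 148.1°, so TK runs at 16.9° + (180° − 148.1°) = 48.80° from the x-axis; with |TK| = 39.6, K = T + 39.6·(cos 48.80°, sin 48.80°) = (51.25, 37.44). TK ⟂ KZ; with |KZ| = 23.8 on the right of TK, Z = K + 23.8·(0.7524, -0.6587) = (69.16, 21.76). Then |FZ| = |Z − F| = 72.50.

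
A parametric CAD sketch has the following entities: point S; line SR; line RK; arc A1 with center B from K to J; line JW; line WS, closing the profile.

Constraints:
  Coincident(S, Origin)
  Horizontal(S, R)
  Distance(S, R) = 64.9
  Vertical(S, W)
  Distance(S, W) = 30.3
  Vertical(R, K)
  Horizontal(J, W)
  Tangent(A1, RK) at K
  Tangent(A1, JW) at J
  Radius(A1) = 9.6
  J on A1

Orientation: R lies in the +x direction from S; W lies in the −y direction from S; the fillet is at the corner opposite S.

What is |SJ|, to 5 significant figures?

63.057

S is at the origin; SR is horizontal with |SR| = 64.9 and R on the +x side, so R = (64.900, 0.0000). S and W share the same x with |SW| = 30.3 and W on the −y side, so W = (0.0000, -30.300). The virtual corner opposite S is at (64.900, -30.300). Tangency of A1 to RK means the radius BK is perpendicular to RK and tangency of A1 to JW means the radius BJ is perpendicular to JW, with radius 9.6, so the center B sits 9.6 in from both sides at B = (55.300, -20.700). That places the tangent points at K = (64.900, -20.700) on RK and J = (55.300, -30.300) on JW. Then |SJ| = |J − S| = 63.057.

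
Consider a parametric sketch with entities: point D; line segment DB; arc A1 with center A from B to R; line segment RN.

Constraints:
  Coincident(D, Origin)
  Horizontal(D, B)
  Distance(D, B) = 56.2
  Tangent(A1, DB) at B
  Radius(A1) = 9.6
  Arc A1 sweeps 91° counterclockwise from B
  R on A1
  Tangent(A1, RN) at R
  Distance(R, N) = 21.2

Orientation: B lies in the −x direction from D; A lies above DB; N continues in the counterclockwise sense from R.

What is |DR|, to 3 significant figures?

47.6

D is at the origin; DB is horizontal with |DB| = 56.2 and B on the −x side, so B = (-56.2, 0.00). The tangent condition forces AB to be normal to DB, so A = B + (0, 9.6) = (-56.2, 9.60). On A1, B sits at bearing -90° from A; a 91° counterclockwise sweep puts R at bearing 1°, so R = A + 9.6·(cos 1°, sin 1°) = (-46.6, 9.77). Then |DR| = |R − D| = 47.6.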